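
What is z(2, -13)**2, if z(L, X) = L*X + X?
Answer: 1521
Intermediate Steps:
z(L, X) = X + L*X
z(2, -13)**2 = (-13*(1 + 2))**2 = (-13*3)**2 = (-39)**2 = 1521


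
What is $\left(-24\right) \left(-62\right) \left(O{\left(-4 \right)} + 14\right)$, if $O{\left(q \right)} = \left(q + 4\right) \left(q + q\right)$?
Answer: $20832$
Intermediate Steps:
$O{\left(q \right)} = 2 q \left(4 + q\right)$ ($O{\left(q \right)} = \left(4 + q\right) 2 q = 2 q \left(4 + q\right)$)
$\left(-24\right) \left(-62\right) \left(O{\left(-4 \right)} + 14\right) = \left(-24\right) \left(-62\right) \left(2 \left(-4\right) \left(4 - 4\right) + 14\right) = 1488 \left(2 \left(-4\right) 0 + 14\right) = 1488 \left(0 + 14\right) = 1488 \cdot 14 = 20832$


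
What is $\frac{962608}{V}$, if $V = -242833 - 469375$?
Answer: $- \frac{60163}{44513} \approx -1.3516$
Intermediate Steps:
$V = -712208$
$\frac{962608}{V} = \frac{962608}{-712208} = 962608 \left(- \frac{1}{712208}\right) = - \frac{60163}{44513}$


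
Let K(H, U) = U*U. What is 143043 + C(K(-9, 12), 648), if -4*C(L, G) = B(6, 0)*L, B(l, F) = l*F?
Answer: 143043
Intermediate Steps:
B(l, F) = F*l
K(H, U) = U²
C(L, G) = 0 (C(L, G) = -0*6*L/4 = -0*L = -¼*0 = 0)
143043 + C(K(-9, 12), 648) = 143043 + 0 = 143043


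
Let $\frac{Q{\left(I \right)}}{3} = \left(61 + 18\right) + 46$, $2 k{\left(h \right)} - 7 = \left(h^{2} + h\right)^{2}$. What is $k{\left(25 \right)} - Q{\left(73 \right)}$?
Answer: $\frac{421757}{2} \approx 2.1088 \cdot 10^{5}$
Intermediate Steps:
$k{\left(h \right)} = \frac{7}{2} + \frac{\left(h + h^{2}\right)^{2}}{2}$ ($k{\left(h \right)} = \frac{7}{2} + \frac{\left(h^{2} + h\right)^{2}}{2} = \frac{7}{2} + \frac{\left(h + h^{2}\right)^{2}}{2}$)
$Q{\left(I \right)} = 375$ ($Q{\left(I \right)} = 3 \left(\left(61 + 18\right) + 46\right) = 3 \left(79 + 46\right) = 3 \cdot 125 = 375$)
$k{\left(25 \right)} - Q{\left(73 \right)} = \left(\frac{7}{2} + \frac{25^{2} \left(1 + 25\right)^{2}}{2}\right) - 375 = \left(\frac{7}{2} + \frac{1}{2} \cdot 625 \cdot 26^{2}\right) - 375 = \left(\frac{7}{2} + \frac{1}{2} \cdot 625 \cdot 676\right) - 375 = \left(\frac{7}{2} + 211250\right) - 375 = \frac{422507}{2} - 375 = \frac{421757}{2}$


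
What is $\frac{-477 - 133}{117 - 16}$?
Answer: $- \frac{610}{101} \approx -6.0396$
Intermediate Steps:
$\frac{-477 - 133}{117 - 16} = - \frac{610}{101}$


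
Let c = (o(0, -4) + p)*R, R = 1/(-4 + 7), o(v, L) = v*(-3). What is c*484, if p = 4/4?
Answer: 484/3 ≈ 161.33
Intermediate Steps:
p = 1 (p = 4*(¼) = 1)
o(v, L) = -3*v
R = ⅓ (R = 1/3 = ⅓ ≈ 0.33333)
c = ⅓ (c = (-3*0 + 1)*(⅓) = (0 + 1)*(⅓) = 1*(⅓) = ⅓ ≈ 0.33333)
c*484 = (⅓)*484 = 484/3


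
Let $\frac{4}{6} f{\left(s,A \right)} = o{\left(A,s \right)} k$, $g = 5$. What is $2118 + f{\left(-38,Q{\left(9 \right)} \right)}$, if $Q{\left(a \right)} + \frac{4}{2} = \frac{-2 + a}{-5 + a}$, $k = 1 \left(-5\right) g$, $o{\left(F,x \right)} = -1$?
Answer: $\frac{4311}{2} \approx 2155.5$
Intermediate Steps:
$k = -25$ ($k = 1 \left(-5\right) 5 = \left(-5\right) 5 = -25$)
$Q{\left(a \right)} = -2 + \frac{-2 + a}{-5 + a}$
$f{\left(s,A \right)} = \frac{75}{2}$ ($f{\left(s,A \right)} = \frac{3 \left(\left(-1\right) \left(-25\right)\right)}{2} = \frac{3}{2} \cdot 25 = \frac{75}{2}$)
$2118 + f{\left(-38,Q{\left(9 \right)} \right)} = 2118 + \frac{75}{2} = \frac{4311}{2}$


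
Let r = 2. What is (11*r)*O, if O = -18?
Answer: -396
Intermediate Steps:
(11*r)*O = (11*2)*(-18) = 22*(-18) = -396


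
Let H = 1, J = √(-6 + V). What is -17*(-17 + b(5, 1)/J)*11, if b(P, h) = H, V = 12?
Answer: 3179 - 187*√6/6 ≈ 3102.7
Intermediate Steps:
J = √6 (J = √(-6 + 12) = √6 ≈ 2.4495)
b(P, h) = 1
-17*(-17 + b(5, 1)/J)*11 = -17*(-17 + 1/√6)*11 = -17*(-17 + 1*(√6/6))*11 = -17*(-17 + √6/6)*11 = (289 - 17*√6/6)*11 = 3179 - 187*√6/6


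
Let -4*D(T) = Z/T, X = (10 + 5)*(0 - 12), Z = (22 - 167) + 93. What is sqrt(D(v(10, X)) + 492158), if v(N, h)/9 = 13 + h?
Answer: sqrt(123532147987)/501 ≈ 701.54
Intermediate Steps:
Z = -52 (Z = -145 + 93 = -52)
X = -180 (X = 15*(-12) = -180)
v(N, h) = 117 + 9*h (v(N, h) = 9*(13 + h) = 117 + 9*h)
D(T) = 13/T (D(T) = -(-13)/T = 13/T)
sqrt(D(v(10, X)) + 492158) = sqrt(13/(117 + 9*(-180)) + 492158) = sqrt(13/(117 - 1620) + 492158) = sqrt(13/(-1503) + 492158) = sqrt(13*(-1/1503) + 492158) = sqrt(-13/1503 + 492158) = sqrt(739713461/1503) = sqrt(123532147987)/501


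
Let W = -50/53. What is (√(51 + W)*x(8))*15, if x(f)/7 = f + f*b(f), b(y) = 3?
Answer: 3360*√140609/53 ≈ 23772.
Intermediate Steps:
W = -50/53 (W = -50*1/53 = -50/53 ≈ -0.94340)
x(f) = 28*f (x(f) = 7*(f + f*3) = 7*(f + 3*f) = 7*(4*f) = 28*f)
(√(51 + W)*x(8))*15 = (√(51 - 50/53)*(28*8))*15 = (√(2653/53)*224)*15 = ((√140609/53)*224)*15 = (224*√140609/53)*15 = 3360*√140609/53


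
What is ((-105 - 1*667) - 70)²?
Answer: 708964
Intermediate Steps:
((-105 - 1*667) - 70)² = ((-105 - 667) - 70)² = (-772 - 70)² = (-842)² = 708964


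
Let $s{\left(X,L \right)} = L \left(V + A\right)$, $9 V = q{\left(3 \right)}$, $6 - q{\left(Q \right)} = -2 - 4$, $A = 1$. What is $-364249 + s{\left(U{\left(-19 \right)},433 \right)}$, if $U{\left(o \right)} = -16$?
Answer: $- \frac{1089716}{3} \approx -3.6324 \cdot 10^{5}$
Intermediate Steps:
$q{\left(Q \right)} = 12$ ($q{\left(Q \right)} = 6 - \left(-2 - 4\right) = 6 - -6 = 6 + 6 = 12$)
$V = \frac{4}{3}$ ($V = \frac{1}{9} \cdot 12 = \frac{4}{3} \approx 1.3333$)
$s{\left(X,L \right)} = \frac{7 L}{3}$ ($s{\left(X,L \right)} = L \left(\frac{4}{3} + 1\right) = L \frac{7}{3} = \frac{7 L}{3}$)
$-364249 + s{\left(U{\left(-19 \right)},433 \right)} = -364249 + \frac{7}{3} \cdot 433 = -364249 + \frac{3031}{3} = - \frac{1089716}{3}$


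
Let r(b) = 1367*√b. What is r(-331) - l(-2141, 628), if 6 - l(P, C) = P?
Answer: -2147 + 1367*I*√331 ≈ -2147.0 + 24870.0*I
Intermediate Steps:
l(P, C) = 6 - P
r(-331) - l(-2141, 628) = 1367*√(-331) - (6 - 1*(-2141)) = 1367*(I*√331) - (6 + 2141) = 1367*I*√331 - 1*2147 = 1367*I*√331 - 2147 = -2147 + 1367*I*√331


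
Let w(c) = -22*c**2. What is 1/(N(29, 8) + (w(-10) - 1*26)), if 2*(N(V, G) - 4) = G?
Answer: -1/2218 ≈ -0.00045086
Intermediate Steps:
N(V, G) = 4 + G/2
1/(N(29, 8) + (w(-10) - 1*26)) = 1/((4 + (1/2)*8) + (-22*(-10)**2 - 1*26)) = 1/((4 + 4) + (-22*100 - 26)) = 1/(8 + (-2200 - 26)) = 1/(8 - 2226) = 1/(-2218) = -1/2218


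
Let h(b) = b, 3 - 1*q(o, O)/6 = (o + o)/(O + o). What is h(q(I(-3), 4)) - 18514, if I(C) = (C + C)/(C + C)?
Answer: -92492/5 ≈ -18498.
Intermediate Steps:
I(C) = 1 (I(C) = (2*C)/((2*C)) = (2*C)*(1/(2*C)) = 1)
q(o, O) = 18 - 12*o/(O + o) (q(o, O) = 18 - 6*(o + o)/(O + o) = 18 - 6*2*o/(O + o) = 18 - 12*o/(O + o))
h(q(I(-3), 4)) - 18514 = 6*(1 + 3*4)/(4 + 1) - 18514 = 6*(1 + 12)/5 - 18514 = 6*(1/5)*13 - 18514 = 78/5 - 18514 = -92492/5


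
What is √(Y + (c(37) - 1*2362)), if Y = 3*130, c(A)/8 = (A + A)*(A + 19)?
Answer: 2*√7795 ≈ 176.58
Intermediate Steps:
c(A) = 16*A*(19 + A) (c(A) = 8*((A + A)*(A + 19)) = 8*((2*A)*(19 + A)) = 8*(2*A*(19 + A)) = 16*A*(19 + A))
Y = 390
√(Y + (c(37) - 1*2362)) = √(390 + (16*37*(19 + 37) - 1*2362)) = √(390 + (16*37*56 - 2362)) = √(390 + (33152 - 2362)) = √(390 + 30790) = √31180 = 2*√7795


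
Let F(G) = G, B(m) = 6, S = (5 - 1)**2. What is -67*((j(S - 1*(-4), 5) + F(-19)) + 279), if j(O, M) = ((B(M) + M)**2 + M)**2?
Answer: -1081112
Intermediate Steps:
S = 16 (S = 4**2 = 16)
j(O, M) = (M + (6 + M)**2)**2 (j(O, M) = ((6 + M)**2 + M)**2 = (M + (6 + M)**2)**2)
-67*((j(S - 1*(-4), 5) + F(-19)) + 279) = -67*(((5 + (6 + 5)**2)**2 - 19) + 279) = -67*(((5 + 11**2)**2 - 19) + 279) = -67*(((5 + 121)**2 - 19) + 279) = -67*((126**2 - 19) + 279) = -67*((15876 - 19) + 279) = -67*(15857 + 279) = -67*16136 = -1081112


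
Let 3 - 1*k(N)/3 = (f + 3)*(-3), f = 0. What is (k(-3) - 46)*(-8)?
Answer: 80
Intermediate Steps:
k(N) = 36 (k(N) = 9 - 3*(0 + 3)*(-3) = 9 - 9*(-3) = 9 - 3*(-9) = 9 + 27 = 36)
(k(-3) - 46)*(-8) = (36 - 46)*(-8) = -10*(-8) = 80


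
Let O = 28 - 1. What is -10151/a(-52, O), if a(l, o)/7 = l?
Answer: 10151/364 ≈ 27.887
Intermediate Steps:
O = 27
a(l, o) = 7*l
-10151/a(-52, O) = -10151/(7*(-52)) = -10151/(-364) = -10151*(-1/364) = 10151/364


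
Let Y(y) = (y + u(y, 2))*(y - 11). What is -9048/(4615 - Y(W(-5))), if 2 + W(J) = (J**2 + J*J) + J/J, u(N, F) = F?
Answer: -9048/2677 ≈ -3.3799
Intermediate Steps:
W(J) = -1 + 2*J**2 (W(J) = -2 + ((J**2 + J*J) + J/J) = -2 + ((J**2 + J**2) + 1) = -2 + (2*J**2 + 1) = -2 + (1 + 2*J**2) = -1 + 2*J**2)
Y(y) = (-11 + y)*(2 + y) (Y(y) = (y + 2)*(y - 11) = (2 + y)*(-11 + y) = (-11 + y)*(2 + y))
-9048/(4615 - Y(W(-5))) = -9048/(4615 - (-22 + (-1 + 2*(-5)**2)**2 - 9*(-1 + 2*(-5)**2))) = -9048/(4615 - (-22 + (-1 + 2*25)**2 - 9*(-1 + 2*25))) = -9048/(4615 - (-22 + (-1 + 50)**2 - 9*(-1 + 50))) = -9048/(4615 - (-22 + 49**2 - 9*49)) = -9048/(4615 - (-22 + 2401 - 441)) = -9048/(4615 - 1*1938) = -9048/(4615 - 1938) = -9048/2677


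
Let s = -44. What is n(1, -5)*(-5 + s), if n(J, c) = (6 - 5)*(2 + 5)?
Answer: -343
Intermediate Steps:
n(J, c) = 7 (n(J, c) = 1*7 = 7)
n(1, -5)*(-5 + s) = 7*(-5 - 44) = 7*(-49) = -343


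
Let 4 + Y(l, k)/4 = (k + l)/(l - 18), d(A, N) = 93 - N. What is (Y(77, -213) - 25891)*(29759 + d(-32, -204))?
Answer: -45957337192/59 ≈ -7.7894e+8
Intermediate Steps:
Y(l, k) = -16 + 4*(k + l)/(-18 + l) (Y(l, k) = -16 + 4*((k + l)/(l - 18)) = -16 + 4*((k + l)/(-18 + l)) = -16 + 4*(k + l)/(-18 + l))
(Y(77, -213) - 25891)*(29759 + d(-32, -204)) = (4*(72 - 213 - 3*77)/(-18 + 77) - 25891)*(29759 + (93 - 1*(-204))) = (4*(72 - 213 - 231)/59 - 25891)*(29759 + (93 + 204)) = (4*(1/59)*(-372) - 25891)*(29759 + 297) = (-1488/59 - 25891)*30056 = -1529057/59*30056 = -45957337192/59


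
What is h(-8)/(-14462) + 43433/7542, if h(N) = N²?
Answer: 313822679/54536202 ≈ 5.7544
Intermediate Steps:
h(-8)/(-14462) + 43433/7542 = (-8)²/(-14462) + 43433/7542 = 64*(-1/14462) + 43433*(1/7542) = -32/7231 + 43433/7542 = 313822679/54536202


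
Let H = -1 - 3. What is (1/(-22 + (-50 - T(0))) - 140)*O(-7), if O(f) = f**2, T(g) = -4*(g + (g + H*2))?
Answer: -713489/104 ≈ -6860.5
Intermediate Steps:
H = -4
T(g) = 32 - 8*g (T(g) = -4*(g + (g - 4*2)) = -4*(g + (g - 8)) = -4*(g + (-8 + g)) = -4*(-8 + 2*g) = 32 - 8*g)
(1/(-22 + (-50 - T(0))) - 140)*O(-7) = (1/(-22 + (-50 - (32 - 8*0))) - 140)*(-7)**2 = (1/(-22 + (-50 - (32 + 0))) - 140)*49 = (1/(-22 + (-50 - 1*32)) - 140)*49 = (1/(-22 + (-50 - 32)) - 140)*49 = (1/(-22 - 82) - 140)*49 = (1/(-104) - 140)*49 = (-1/104 - 140)*49 = -14561/104*49 = -713489/104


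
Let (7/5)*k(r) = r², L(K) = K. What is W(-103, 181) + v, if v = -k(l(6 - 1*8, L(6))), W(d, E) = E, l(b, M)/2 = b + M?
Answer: 947/7 ≈ 135.29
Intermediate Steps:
l(b, M) = 2*M + 2*b (l(b, M) = 2*(b + M) = 2*(M + b) = 2*M + 2*b)
k(r) = 5*r²/7
v = -320/7 (v = -5*(2*6 + 2*(6 - 1*8))²/7 = -5*(12 + 2*(6 - 8))²/7 = -5*(12 + 2*(-2))²/7 = -5*(12 - 4)²/7 = -5*8²/7 = -5*64/7 = -1*320/7 = -320/7 ≈ -45.714)
W(-103, 181) + v = 181 - 320/7 = 947/7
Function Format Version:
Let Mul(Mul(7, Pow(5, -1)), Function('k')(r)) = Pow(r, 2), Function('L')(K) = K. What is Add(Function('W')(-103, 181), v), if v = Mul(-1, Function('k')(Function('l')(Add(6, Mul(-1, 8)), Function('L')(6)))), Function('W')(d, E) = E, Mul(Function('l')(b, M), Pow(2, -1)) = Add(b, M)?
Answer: Rational(947, 7) ≈ 135.29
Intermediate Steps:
Function('l')(b, M) = Add(Mul(2, M), Mul(2, b)) (Function('l')(b, M) = Mul(2, Add(b, M)) = Mul(2, Add(M, b)) = Add(Mul(2, M), Mul(2, b)))
Function('k')(r) = Mul(Rational(5, 7), Pow(r, 2))
v = Rational(-320, 7) (v = Mul(-1, Mul(Rational(5, 7), Pow(Add(Mul(2, 6), Mul(2, Add(6, Mul(-1, 8)))), 2))) = Mul(-1, Mul(Rational(5, 7), Pow(Add(12, Mul(2, Add(6, -8))), 2))) = Mul(-1, Mul(Rational(5, 7), Pow(Add(12, Mul(2, -2)), 2))) = Mul(-1, Mul(Rational(5, 7), Pow(Add(12, -4), 2))) = Mul(-1, Mul(Rational(5, 7), Pow(8, 2))) = Mul(-1, Mul(Rational(5, 7), 64)) = Mul(-1, Rational(320, 7)) = Rational(-320, 7) ≈ -45.714)
Add(Function('W')(-103, 181), v) = Add(181, Rational(-320, 7)) = Rational(947, 7)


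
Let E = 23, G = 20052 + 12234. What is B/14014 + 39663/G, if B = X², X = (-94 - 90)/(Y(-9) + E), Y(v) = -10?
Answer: 15838262579/12744177446 ≈ 1.2428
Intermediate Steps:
G = 32286
X = -184/13 (X = (-94 - 90)/(-10 + 23) = -184/13 ≈ -14.154)
B = 33856/169 (B = (-184/13)² = 33856/169 ≈ 200.33)
B/14014 + 39663/G = (33856/169)/14014 + 39663/32286 = (33856/169)*(1/14014) + 39663*(1/32286) = 16928/1184183 + 13221/10762 = 15838262579/12744177446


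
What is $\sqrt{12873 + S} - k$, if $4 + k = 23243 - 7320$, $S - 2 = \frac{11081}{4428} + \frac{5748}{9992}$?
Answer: $-15919 + \frac{\sqrt{10941796743000249}}{921762} \approx -15806.0$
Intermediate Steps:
$S = \frac{28082831}{5530572}$ ($S = 2 + \left(\frac{11081}{4428} + \frac{5748}{9992}\right) = 2 + \left(11081 \cdot \frac{1}{4428} + 5748 \cdot \frac{1}{9992}\right) = 2 + \left(\frac{11081}{4428} + \frac{1437}{2498}\right) = 2 + \frac{17021687}{5530572} = \frac{28082831}{5530572} \approx 5.0777$)
$k = 15919$ ($k = -4 + \left(23243 - 7320\right) = -4 + 15923 = 15919$)
$\sqrt{12873 + S} - k = \sqrt{12873 + \frac{28082831}{5530572}} - 15919 = \sqrt{\frac{71223136187}{5530572}} - 15919 = \frac{\sqrt{10941796743000249}}{921762} - 15919 = -15919 + \frac{\sqrt{10941796743000249}}{921762}$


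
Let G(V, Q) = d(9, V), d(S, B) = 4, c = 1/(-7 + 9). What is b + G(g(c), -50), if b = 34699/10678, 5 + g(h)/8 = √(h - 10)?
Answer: 77411/10678 ≈ 7.2496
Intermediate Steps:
c = ½ (c = 1/2 = ½ ≈ 0.50000)
g(h) = -40 + 8*√(-10 + h) (g(h) = -40 + 8*√(h - 10) = -40 + 8*√(-10 + h))
G(V, Q) = 4
b = 34699/10678 (b = 34699*(1/10678) = 34699/10678 ≈ 3.2496)
b + G(g(c), -50) = 34699/10678 + 4 = 77411/10678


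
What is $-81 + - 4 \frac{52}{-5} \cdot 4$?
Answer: $\frac{427}{5} \approx 85.4$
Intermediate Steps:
$-81 + - 4 \frac{52}{-5} \cdot 4 = -81 + - 4 \cdot 52 \left(- \frac{1}{5}\right) 4 = -81 + \left(-4\right) \left(- \frac{52}{5}\right) 4 = -81 + \frac{208}{5} \cdot 4 = -81 + \frac{832}{5} = \frac{427}{5}$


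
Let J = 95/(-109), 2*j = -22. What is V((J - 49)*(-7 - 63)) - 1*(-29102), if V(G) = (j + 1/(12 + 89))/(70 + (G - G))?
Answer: 20575003/707 ≈ 29102.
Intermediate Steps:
j = -11 (j = (½)*(-22) = -11)
J = -95/109 (J = 95*(-1/109) = -95/109 ≈ -0.87156)
V(G) = -111/707 (V(G) = (-11 + 1/(12 + 89))/(70 + (G - G)) = (-11 + 1/101)/(70 + 0) = (-11 + 1/101)/70 = -1110/101*1/70 = -111/707)
V((J - 49)*(-7 - 63)) - 1*(-29102) = -111/707 - 1*(-29102) = -111/707 + 29102 = 20575003/707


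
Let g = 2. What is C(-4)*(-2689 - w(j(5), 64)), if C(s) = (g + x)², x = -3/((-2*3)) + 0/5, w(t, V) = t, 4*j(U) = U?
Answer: -269025/16 ≈ -16814.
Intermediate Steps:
j(U) = U/4
x = ½ (x = -3/(-6) + 0*(⅕) = -3*(-⅙) + 0 = ½ + 0 = ½ ≈ 0.50000)
C(s) = 25/4 (C(s) = (2 + ½)² = (5/2)² = 25/4)
C(-4)*(-2689 - w(j(5), 64)) = 25*(-2689 - 5/4)/4 = (25/4)*(-10761/4) = -269025/16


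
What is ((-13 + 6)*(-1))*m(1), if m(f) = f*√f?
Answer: 7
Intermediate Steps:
m(f) = f^(3/2)
((-13 + 6)*(-1))*m(1) = ((-13 + 6)*(-1))*1^(3/2) = -7*(-1)*1 = 7*1 = 7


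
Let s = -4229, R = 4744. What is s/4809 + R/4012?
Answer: 1461787/4823427 ≈ 0.30306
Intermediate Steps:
s/4809 + R/4012 = -4229/4809 + 4744/4012 = -4229*1/4809 + 4744*(1/4012) = -4229/4809 + 1186/1003 = 1461787/4823427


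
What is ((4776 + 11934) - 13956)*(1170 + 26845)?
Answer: 77153310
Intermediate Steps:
((4776 + 11934) - 13956)*(1170 + 26845) = (16710 - 13956)*28015 = 2754*28015 = 77153310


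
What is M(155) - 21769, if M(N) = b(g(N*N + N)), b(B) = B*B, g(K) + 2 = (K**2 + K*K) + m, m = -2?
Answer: 1367367251932259847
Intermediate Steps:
g(K) = -4 + 2*K**2 (g(K) = -2 + ((K**2 + K*K) - 2) = -2 + ((K**2 + K**2) - 2) = -2 + (2*K**2 - 2) = -2 + (-2 + 2*K**2) = -4 + 2*K**2)
b(B) = B**2
M(N) = (-4 + 2*(N + N**2)**2)**2 (M(N) = (-4 + 2*(N*N + N)**2)**2 = (-4 + 2*(N**2 + N)**2)**2 = (-4 + 2*(N + N**2)**2)**2)
M(155) - 21769 = 4*(-2 + 155**2*(1 + 155)**2)**2 - 21769 = 4*(-2 + 24025*156**2)**2 - 21769 = 4*(-2 + 24025*24336)**2 - 21769 = 4*(-2 + 584672400)**2 - 21769 = 4*584672398**2 - 21769 = 4*341841812983070404 - 21769 = 1367367251932281616 - 21769 = 1367367251932259847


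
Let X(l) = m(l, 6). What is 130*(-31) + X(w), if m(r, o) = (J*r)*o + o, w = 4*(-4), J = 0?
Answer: -4024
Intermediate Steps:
w = -16
m(r, o) = o (m(r, o) = (0*r)*o + o = 0*o + o = 0 + o = o)
X(l) = 6
130*(-31) + X(w) = 130*(-31) + 6 = -4030 + 6 = -4024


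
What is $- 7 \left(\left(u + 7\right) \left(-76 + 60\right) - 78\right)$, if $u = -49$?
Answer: $-4158$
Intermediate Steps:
$- 7 \left(\left(u + 7\right) \left(-76 + 60\right) - 78\right) = - 7 \left(\left(-49 + 7\right) \left(-76 + 60\right) - 78\right) = - 7 \left(\left(-42\right) \left(-16\right) - 78\right) = - 7 \left(672 - 78\right) = \left(-7\right) 594 = -4158$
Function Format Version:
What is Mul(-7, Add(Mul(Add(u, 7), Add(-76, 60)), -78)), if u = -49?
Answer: -4158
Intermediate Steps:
Mul(-7, Add(Mul(Add(u, 7), Add(-76, 60)), -78)) = Mul(-7, Add(Mul(Add(-49, 7), Add(-76, 60)), -78)) = Mul(-7, Add(Mul(-42, -16), -78)) = Mul(-7, Add(672, -78)) = Mul(-7, 594) = -4158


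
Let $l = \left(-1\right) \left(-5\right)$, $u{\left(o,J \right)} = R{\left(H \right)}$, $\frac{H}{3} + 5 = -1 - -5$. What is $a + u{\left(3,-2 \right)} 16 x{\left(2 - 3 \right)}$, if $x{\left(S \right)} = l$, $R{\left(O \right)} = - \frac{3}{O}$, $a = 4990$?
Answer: $5070$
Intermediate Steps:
$H = -3$ ($H = -15 + 3 \left(-1 - -5\right) = -15 + 3 \left(-1 + 5\right) = -15 + 3 \cdot 4 = -15 + 12 = -3$)
$u{\left(o,J \right)} = 1$ ($u{\left(o,J \right)} = - \frac{3}{-3} = \left(-3\right) \left(- \frac{1}{3}\right) = 1$)
$l = 5$
$x{\left(S \right)} = 5$
$a + u{\left(3,-2 \right)} 16 x{\left(2 - 3 \right)} = 4990 + 1 \cdot 16 \cdot 5 = 4990 + 16 \cdot 5 = 4990 + 80 = 5070$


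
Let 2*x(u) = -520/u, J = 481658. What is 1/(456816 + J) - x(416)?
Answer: 2346189/3753896 ≈ 0.62500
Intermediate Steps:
x(u) = -260/u (x(u) = (-520/u)/2 = -260/u)
1/(456816 + J) - x(416) = 1/(456816 + 481658) - (-260)/416 = 1/938474 - (-260)/416 = 1/938474 - 1*(-5/8) = 1/938474 + 5/8 = 2346189/3753896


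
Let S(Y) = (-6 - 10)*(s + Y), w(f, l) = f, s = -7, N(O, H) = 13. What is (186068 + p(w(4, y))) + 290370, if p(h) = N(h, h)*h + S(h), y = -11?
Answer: 476538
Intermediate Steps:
S(Y) = 112 - 16*Y (S(Y) = (-6 - 10)*(-7 + Y) = -16*(-7 + Y) = 112 - 16*Y)
p(h) = 112 - 3*h (p(h) = 13*h + (112 - 16*h) = 112 - 3*h)
(186068 + p(w(4, y))) + 290370 = (186068 + (112 - 3*4)) + 290370 = (186068 + (112 - 12)) + 290370 = (186068 + 100) + 290370 = 186168 + 290370 = 476538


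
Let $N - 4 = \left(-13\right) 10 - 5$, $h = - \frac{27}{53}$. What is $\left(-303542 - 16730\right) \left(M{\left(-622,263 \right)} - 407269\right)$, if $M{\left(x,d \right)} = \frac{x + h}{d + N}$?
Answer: $\frac{228136704870356}{1749} \approx 1.3044 \cdot 10^{11}$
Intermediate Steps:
$h = - \frac{27}{53}$ ($h = \left(-27\right) \frac{1}{53} = - \frac{27}{53} \approx -0.50943$)
$N = -131$ ($N = 4 - 135 = -131$)
$M{\left(x,d \right)} = \frac{- \frac{27}{53} + x}{-131 + d}$ ($M{\left(x,d \right)} = \frac{x - \frac{27}{53}}{d - 131} = \frac{- \frac{27}{53} + x}{-131 + d}$)
$\left(-303542 - 16730\right) \left(M{\left(-622,263 \right)} - 407269\right) = \left(-303542 - 16730\right) \left(\frac{- \frac{27}{53} - 622}{-131 + 263} - 407269\right) = - 320272 \left(\frac{1}{132} \left(- \frac{32993}{53}\right) - 407269\right) = - 320272 \left(- \frac{32993}{6996} - 407269\right) = \left(-320272\right) \left(- \frac{2849286917}{6996}\right) = \frac{228136704870356}{1749}$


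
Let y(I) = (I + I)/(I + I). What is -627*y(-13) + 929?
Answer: 302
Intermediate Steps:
y(I) = 1 (y(I) = (2*I)/((2*I)) = (2*I)*(1/(2*I)) = 1)
-627*y(-13) + 929 = -627*1 + 929 = -627 + 929 = 302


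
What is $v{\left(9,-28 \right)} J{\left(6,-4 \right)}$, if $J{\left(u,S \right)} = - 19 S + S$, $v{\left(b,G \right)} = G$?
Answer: $-2016$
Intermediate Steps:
$J{\left(u,S \right)} = - 18 S$
$v{\left(9,-28 \right)} J{\left(6,-4 \right)} = - 28 \left(\left(-18\right) \left(-4\right)\right) = \left(-28\right) 72 = -2016$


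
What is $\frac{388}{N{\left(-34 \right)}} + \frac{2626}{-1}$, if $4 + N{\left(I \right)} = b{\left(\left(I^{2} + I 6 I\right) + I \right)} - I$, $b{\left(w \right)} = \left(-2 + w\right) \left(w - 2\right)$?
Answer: $- \frac{85212604764}{32449583} \approx -2626.0$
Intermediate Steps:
$b{\left(w \right)} = \left(-2 + w\right)^{2}$ ($b{\left(w \right)} = \left(-2 + w\right) \left(-2 + w\right) = \left(-2 + w\right)^{2}$)
$N{\left(I \right)} = -4 + \left(-2 + I + 7 I^{2}\right)^{2} - I$ ($N{\left(I \right)} = -4 - \left(I - \left(-2 + \left(\left(I^{2} + I 6 I\right) + I\right)\right)^{2}\right) = -4 - \left(I - \left(-2 + \left(\left(I^{2} + 6 I I\right) + I\right)\right)^{2}\right) = -4 - \left(I - \left(-2 + \left(\left(I^{2} + 6 I^{2}\right) + I\right)\right)^{2}\right) = -4 - \left(I - \left(-2 + \left(7 I^{2} + I\right)\right)^{2}\right) = -4 - \left(I - \left(-2 + \left(I + 7 I^{2}\right)\right)^{2}\right) = -4 - \left(I - \left(-2 + I + 7 I^{2}\right)^{2}\right) = -4 + \left(-2 + I + 7 I^{2}\right)^{2} - I$)
$\frac{388}{N{\left(-34 \right)}} + \frac{2626}{-1} = \frac{388}{-4 + \left(-2 - 34 \left(1 + 7 \left(-34\right)\right)\right)^{2} - -34} + \frac{2626}{-1} = \frac{388}{-4 + \left(-2 - 34 \left(1 - 238\right)\right)^{2} + 34} + 2626 \left(-1\right) = \frac{388}{-4 + \left(-2 - -8058\right)^{2} + 34} - 2626 = \frac{388}{-4 + \left(-2 + 8058\right)^{2} + 34} - 2626 = \frac{388}{-4 + 8056^{2} + 34} - 2626 = \frac{388}{-4 + 64899136 + 34} - 2626 = \frac{388}{64899166} - 2626 = 388 \cdot \frac{1}{64899166} - 2626 = \frac{194}{32449583} - 2626 = - \frac{85212604764}{32449583}$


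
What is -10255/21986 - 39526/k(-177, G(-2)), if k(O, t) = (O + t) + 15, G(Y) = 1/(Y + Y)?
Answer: 3469419049/14268914 ≈ 243.15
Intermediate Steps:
G(Y) = 1/(2*Y)
k(O, t) = 15 + O + t
-10255/21986 - 39526/k(-177, G(-2)) = -10255/21986 - 39526/(15 - 177 + (½)/(-2)) = -10255*1/21986 - 39526/(15 - 177 + (½)*(-½)) = -10255/21986 - 39526/(15 - 177 - ¼) = -10255/21986 - 39526/(-649/4) = -10255/21986 - 39526*(-4/649) = -10255/21986 + 158104/649 = 3469419049/14268914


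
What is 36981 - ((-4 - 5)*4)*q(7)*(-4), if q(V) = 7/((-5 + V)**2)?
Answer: 36729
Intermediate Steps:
q(V) = 7/(-5 + V)**2
36981 - ((-4 - 5)*4)*q(7)*(-4) = 36981 - ((-4 - 5)*4)*(7/(-5 + 7)**2)*(-4) = 36981 - (-9*4)*(7/2**2)*(-4) = 36981 - (-252/4)*(-4) = 36981 - (-36*7/4)*(-4) = 36981 - (-63)*(-4) = 36981 - 1*252 = 36981 - 252 = 36729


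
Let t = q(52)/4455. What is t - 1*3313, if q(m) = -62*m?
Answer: -14762639/4455 ≈ -3313.7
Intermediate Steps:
t = -3224/4455 (t = -62*52/4455 = -3224*1/4455 = -3224/4455 ≈ -0.72368)
t - 1*3313 = -3224/4455 - 1*3313 = -3224/4455 - 3313 = -14762639/4455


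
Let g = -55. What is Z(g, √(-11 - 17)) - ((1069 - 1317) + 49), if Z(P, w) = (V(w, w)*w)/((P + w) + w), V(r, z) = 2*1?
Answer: 624375/3137 - 220*I*√7/3137 ≈ 199.04 - 0.18555*I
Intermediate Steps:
V(r, z) = 2
Z(P, w) = 2*w/(P + 2*w) (Z(P, w) = (2*w)/((P + w) + w) = (2*w)/(P + 2*w) = 2*w/(P + 2*w))
Z(g, √(-11 - 17)) - ((1069 - 1317) + 49) = 2*√(-11 - 17)/(-55 + 2*√(-11 - 17)) - ((1069 - 1317) + 49) = 2*√(-28)/(-55 + 2*√(-28)) - (-248 + 49) = 2*(2*I*√7)/(-55 + 2*(2*I*√7)) - 1*(-199) = 2*(2*I*√7)/(-55 + 4*I*√7) + 199 = 4*I*√7/(-55 + 4*I*√7) + 199 = 199 + 4*I*√7/(-55 + 4*I*√7)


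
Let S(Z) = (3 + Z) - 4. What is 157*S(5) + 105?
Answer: 733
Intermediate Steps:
S(Z) = -1 + Z
157*S(5) + 105 = 157*(-1 + 5) + 105 = 157*4 + 105 = 628 + 105 = 733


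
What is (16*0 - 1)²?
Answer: 1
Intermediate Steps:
(16*0 - 1)² = (0 - 1)² = (-1)² = 1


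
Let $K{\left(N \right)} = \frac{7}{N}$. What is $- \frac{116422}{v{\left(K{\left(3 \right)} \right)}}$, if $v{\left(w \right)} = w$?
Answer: $- \frac{349266}{7} \approx -49895.0$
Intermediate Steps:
$- \frac{116422}{v{\left(K{\left(3 \right)} \right)}} = - \frac{116422}{7 \cdot \frac{1}{3}} = - \frac{116422}{\frac{7}{3}} = \left(-116422\right) \frac{3}{7} = - \frac{349266}{7}$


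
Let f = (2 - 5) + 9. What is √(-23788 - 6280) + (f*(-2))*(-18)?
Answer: 216 + 2*I*√7517 ≈ 216.0 + 173.4*I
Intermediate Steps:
f = 6 (f = -3 + 9 = 6)
√(-23788 - 6280) + (f*(-2))*(-18) = √(-23788 - 6280) + (6*(-2))*(-18) = √(-30068) - 12*(-18) = 2*I*√7517 + 216 = 216 + 2*I*√7517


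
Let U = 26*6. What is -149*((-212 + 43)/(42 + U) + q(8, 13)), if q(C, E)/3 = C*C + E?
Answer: -6789781/198 ≈ -34292.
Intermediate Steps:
q(C, E) = 3*E + 3*C² (q(C, E) = 3*(C*C + E) = 3*(C² + E) = 3*(E + C²) = 3*E + 3*C²)
U = 156
-149*((-212 + 43)/(42 + U) + q(8, 13)) = -149*((-212 + 43)/(42 + 156) + (3*13 + 3*8²)) = -149*(-169/198 + (39 + 3*64)) = -149*(-169*1/198 + (39 + 192)) = -149*(-169/198 + 231) = -149*45569/198 = -6789781/198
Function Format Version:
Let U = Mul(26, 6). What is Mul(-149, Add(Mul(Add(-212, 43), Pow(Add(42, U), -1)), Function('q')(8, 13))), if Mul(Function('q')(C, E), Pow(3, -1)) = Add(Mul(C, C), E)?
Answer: Rational(-6789781, 198) ≈ -34292.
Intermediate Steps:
Function('q')(C, E) = Add(Mul(3, E), Mul(3, Pow(C, 2))) (Function('q')(C, E) = Mul(3, Add(Mul(C, C), E)) = Mul(3, Add(Pow(C, 2), E)) = Mul(3, Add(E, Pow(C, 2))) = Add(Mul(3, E), Mul(3, Pow(C, 2))))
U = 156
Mul(-149, Add(Mul(Add(-212, 43), Pow(Add(42, U), -1)), Function('q')(8, 13))) = Mul(-149, Add(Mul(Add(-212, 43), Pow(Add(42, 156), -1)), Add(Mul(3, 13), Mul(3, Pow(8, 2))))) = Mul(-149, Add(Mul(-169, Pow(198, -1)), Add(39, Mul(3, 64)))) = Mul(-149, Add(Mul(-169, Rational(1, 198)), Add(39, 192))) = Mul(-149, Add(Rational(-169, 198), 231)) = Mul(-149, Rational(45569, 198)) = Rational(-6789781, 198)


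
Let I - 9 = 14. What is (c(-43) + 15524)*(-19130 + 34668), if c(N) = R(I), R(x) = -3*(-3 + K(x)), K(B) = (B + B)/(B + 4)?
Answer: 2171451038/9 ≈ 2.4127e+8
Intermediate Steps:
I = 23 (I = 9 + 14 = 23)
K(B) = 2*B/(4 + B) (K(B) = (2*B)/(4 + B) = 2*B/(4 + B))
R(x) = 9 - 6*x/(4 + x) (R(x) = -3*(-3 + 2*x/(4 + x)) = 9 - 6*x/(4 + x))
c(N) = 35/9 (c(N) = 3*(12 + 23)/(4 + 23) = 3*35/27 = 3*(1/27)*35 = 35/9)
(c(-43) + 15524)*(-19130 + 34668) = (35/9 + 15524)*(-19130 + 34668) = (139751/9)*15538 = 2171451038/9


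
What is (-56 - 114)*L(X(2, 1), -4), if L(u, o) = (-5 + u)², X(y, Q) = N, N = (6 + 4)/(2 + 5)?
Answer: -106250/49 ≈ -2168.4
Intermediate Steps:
N = 10/7 ≈ 1.4286
X(y, Q) = 10/7
(-56 - 114)*L(X(2, 1), -4) = (-56 - 114)*(-5 + 10/7)² = -170*(-25/7)² = -170*625/49 = -106250/49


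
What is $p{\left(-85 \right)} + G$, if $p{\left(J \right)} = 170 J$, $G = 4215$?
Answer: $-10235$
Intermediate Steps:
$p{\left(-85 \right)} + G = 170 \left(-85\right) + 4215 = -14450 + 4215 = -10235$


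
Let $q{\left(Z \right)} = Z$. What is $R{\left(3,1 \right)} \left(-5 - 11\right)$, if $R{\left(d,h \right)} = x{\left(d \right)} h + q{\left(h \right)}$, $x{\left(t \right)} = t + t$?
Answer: $-112$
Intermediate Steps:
$x{\left(t \right)} = 2 t$
$R{\left(d,h \right)} = h + 2 d h$ ($R{\left(d,h \right)} = 2 d h + h = h + 2 d h$)
$R{\left(3,1 \right)} \left(-5 - 11\right) = 1 \left(1 + 2 \cdot 3\right) \left(-5 - 11\right) = 1 \left(1 + 6\right) \left(-16\right) = 1 \cdot 7 \left(-16\right) = 7 \left(-16\right) = -112$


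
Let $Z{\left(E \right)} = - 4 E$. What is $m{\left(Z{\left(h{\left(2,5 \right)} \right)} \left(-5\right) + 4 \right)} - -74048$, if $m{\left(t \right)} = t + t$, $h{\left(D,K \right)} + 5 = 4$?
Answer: $74016$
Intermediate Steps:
$h{\left(D,K \right)} = -1$ ($h{\left(D,K \right)} = -5 + 4 = -1$)
$m{\left(t \right)} = 2 t$
$m{\left(Z{\left(h{\left(2,5 \right)} \right)} \left(-5\right) + 4 \right)} - -74048 = 2 \left(\left(-4\right) \left(-1\right) \left(-5\right) + 4\right) - -74048 = 2 \left(4 \left(-5\right) + 4\right) + 74048 = 2 \left(-20 + 4\right) + 74048 = 2 \left(-16\right) + 74048 = -32 + 74048 = 74016$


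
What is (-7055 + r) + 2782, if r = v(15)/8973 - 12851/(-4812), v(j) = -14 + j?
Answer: -61461533971/14392692 ≈ -4270.3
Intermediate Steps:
r = 38438945/14392692 (r = (-14 + 15)/8973 - 12851/(-4812) = 1*(1/8973) - 12851*(-1/4812) = 1/8973 + 12851/4812 = 38438945/14392692 ≈ 2.6707)
(-7055 + r) + 2782 = (-7055 + 38438945/14392692) + 2782 = -101502003115/14392692 + 2782 = -61461533971/14392692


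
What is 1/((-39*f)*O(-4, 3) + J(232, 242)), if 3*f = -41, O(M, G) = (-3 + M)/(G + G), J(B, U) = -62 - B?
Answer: -6/5495 ≈ -0.0010919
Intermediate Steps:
O(M, G) = (-3 + M)/(2*G) (O(M, G) = (-3 + M)/((2*G)) = (-3 + M)*(1/(2*G)) = (-3 + M)/(2*G))
f = -41/3 (f = (1/3)*(-41) = -41/3 ≈ -13.667)
1/((-39*f)*O(-4, 3) + J(232, 242)) = 1/((-39*(-41/3))*((1/2)*(-3 - 4)/3) + (-62 - 1*232)) = 1/(533*((1/2)*(1/3)*(-7)) + (-62 - 232)) = 1/(533*(-7/6) - 294) = 1/(-3731/6 - 294) = 1/(-5495/6) = -6/5495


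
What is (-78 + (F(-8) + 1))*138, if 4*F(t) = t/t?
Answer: -21183/2 ≈ -10592.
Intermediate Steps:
F(t) = ¼ (F(t) = (t/t)/4 = (¼)*1 = ¼)
(-78 + (F(-8) + 1))*138 = (-78 + (¼ + 1))*138 = (-78 + 5/4)*138 = -307/4*138 = -21183/2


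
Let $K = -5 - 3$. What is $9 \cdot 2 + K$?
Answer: $10$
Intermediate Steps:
$K = -8$
$9 \cdot 2 + K = 9 \cdot 2 - 8 = 18 - 8 = 10$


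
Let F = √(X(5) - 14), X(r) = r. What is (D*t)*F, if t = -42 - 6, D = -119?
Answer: 17136*I ≈ 17136.0*I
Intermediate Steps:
t = -48
F = 3*I (F = √(5 - 14) = √(-9) = 3*I ≈ 3.0*I)
(D*t)*F = (-119*(-48))*(3*I) = 5712*(3*I) = 17136*I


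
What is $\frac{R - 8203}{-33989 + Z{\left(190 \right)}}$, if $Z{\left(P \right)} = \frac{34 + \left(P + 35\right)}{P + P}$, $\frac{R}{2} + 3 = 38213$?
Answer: $- \frac{8640820}{4305187} \approx -2.0071$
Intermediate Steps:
$R = 76420$ ($R = -6 + 2 \cdot 38213 = -6 + 76426 = 76420$)
$Z{\left(P \right)} = \frac{69 + P}{2 P}$ ($Z{\left(P \right)} = \frac{34 + \left(35 + P\right)}{2 P} = \left(69 + P\right) \frac{1}{2 P} = \frac{69 + P}{2 P}$)
$\frac{R - 8203}{-33989 + Z{\left(190 \right)}} = \frac{76420 - 8203}{-33989 + \frac{69 + 190}{2 \cdot 190}} = \frac{68217}{-33989 + \frac{1}{2} \cdot \frac{1}{190} \cdot 259} = \frac{68217}{-33989 + \frac{259}{380}} = \frac{68217}{- \frac{12915561}{380}} = 68217 \left(- \frac{380}{12915561}\right) = - \frac{8640820}{4305187}$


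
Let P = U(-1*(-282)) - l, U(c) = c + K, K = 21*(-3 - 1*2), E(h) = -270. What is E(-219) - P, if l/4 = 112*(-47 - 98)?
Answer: -65407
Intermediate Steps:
K = -105 (K = 21*(-3 - 2) = 21*(-5) = -105)
U(c) = -105 + c (U(c) = c - 105 = -105 + c)
l = -64960 (l = 4*(112*(-47 - 98)) = 4*(112*(-145)) = 4*(-16240) = -64960)
P = 65137 (P = (-105 - 1*(-282)) - 1*(-64960) = (-105 + 282) + 64960 = 177 + 64960 = 65137)
E(-219) - P = -270 - 1*65137 = -270 - 65137 = -65407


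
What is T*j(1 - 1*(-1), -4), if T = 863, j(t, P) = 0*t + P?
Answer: -3452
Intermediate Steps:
j(t, P) = P (j(t, P) = 0 + P = P)
T*j(1 - 1*(-1), -4) = 863*(-4) = -3452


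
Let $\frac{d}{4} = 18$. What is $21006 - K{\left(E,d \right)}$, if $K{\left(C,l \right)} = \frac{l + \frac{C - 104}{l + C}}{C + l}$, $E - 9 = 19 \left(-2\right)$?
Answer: $\frac{38837131}{1849} \approx 21004.0$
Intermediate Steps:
$E = -29$ ($E = 9 + 19 \left(-2\right) = 9 - 38 = -29$)
$d = 72$ ($d = 4 \cdot 18 = 72$)
$K{\left(C,l \right)} = \frac{l + \frac{-104 + C}{C + l}}{C + l}$
$21006 - K{\left(E,d \right)} = 21006 - \frac{-104 - 29 + 72^{2} - 2088}{\left(-29 + 72\right)^{2}} = 21006 - \frac{-104 - 29 + 5184 - 2088}{1849} = 21006 - \frac{1}{1849} \cdot 2963 = 21006 - \frac{2963}{1849} = \frac{38837131}{1849}$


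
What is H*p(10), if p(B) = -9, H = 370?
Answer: -3330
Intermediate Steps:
H*p(10) = 370*(-9) = -3330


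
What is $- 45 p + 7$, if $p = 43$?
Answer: $-1928$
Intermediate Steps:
$- 45 p + 7 = \left(-45\right) 43 + 7 = -1935 + 7 = -1928$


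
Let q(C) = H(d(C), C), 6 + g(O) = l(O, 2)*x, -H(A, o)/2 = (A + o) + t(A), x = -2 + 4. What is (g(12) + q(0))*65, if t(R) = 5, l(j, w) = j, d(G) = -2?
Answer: 780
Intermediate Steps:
x = 2
H(A, o) = -10 - 2*A - 2*o (H(A, o) = -2*((A + o) + 5) = -2*(5 + A + o) = -10 - 2*A - 2*o)
g(O) = -6 + 2*O (g(O) = -6 + O*2 = -6 + 2*O)
q(C) = -6 - 2*C (q(C) = -10 - 2*(-2) - 2*C = -10 + 4 - 2*C = -6 - 2*C)
(g(12) + q(0))*65 = ((-6 + 2*12) + (-6 - 2*0))*65 = ((-6 + 24) + (-6 + 0))*65 = (18 - 6)*65 = 12*65 = 780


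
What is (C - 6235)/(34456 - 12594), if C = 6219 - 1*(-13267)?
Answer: 13251/21862 ≈ 0.60612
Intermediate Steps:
C = 19486 (C = 6219 + 13267 = 19486)
(C - 6235)/(34456 - 12594) = (19486 - 6235)/(34456 - 12594) = 13251/21862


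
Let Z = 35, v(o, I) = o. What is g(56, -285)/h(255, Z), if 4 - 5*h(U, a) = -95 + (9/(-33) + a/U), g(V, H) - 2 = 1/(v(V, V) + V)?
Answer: 126225/1245776 ≈ 0.10132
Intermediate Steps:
g(V, H) = 2 + 1/(2*V) (g(V, H) = 2 + 1/(V + V) = 2 + 1/(2*V))
h(U, a) = 1092/55 - a/(5*U) (h(U, a) = 4/5 - (-95 + (9/(-33) + a/U))/5 = 4/5 - (-95 + (9*(-1/33) + a/U))/5 = 4/5 - (-95 + (-3/11 + a/U))/5 = 4/5 - (-1048/11 + a/U)/5 = 4/5 + (1048/55 - a/(5*U)) = 1092/55 - a/(5*U))
g(56, -285)/h(255, Z) = (2 + (1/2)/56)/(1092/55 - 1/5*35/255) = (2 + (1/2)*(1/56))/(1092/55 - 1/5*35*1/255) = (2 + 1/112)/(1092/55 - 7/255) = 225/(112*(11123/561)) = (225/112)*(561/11123) = 126225/1245776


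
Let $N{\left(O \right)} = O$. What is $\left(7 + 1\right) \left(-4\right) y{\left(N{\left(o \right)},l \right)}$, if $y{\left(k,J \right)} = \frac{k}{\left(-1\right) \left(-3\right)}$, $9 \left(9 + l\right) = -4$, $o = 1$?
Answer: $- \frac{32}{3} \approx -10.667$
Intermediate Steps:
$l = - \frac{85}{9}$ ($l = -9 + \frac{1}{9} \left(-4\right) = -9 - \frac{4}{9} = - \frac{85}{9} \approx -9.4444$)
$y{\left(k,J \right)} = \frac{k}{3}$
$\left(7 + 1\right) \left(-4\right) y{\left(N{\left(o \right)},l \right)} = \left(7 + 1\right) \left(-4\right) \frac{1}{3} \cdot 1 = 8 \left(-4\right) \frac{1}{3} = \left(-32\right) \frac{1}{3} = - \frac{32}{3}$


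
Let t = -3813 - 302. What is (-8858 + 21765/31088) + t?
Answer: -403282859/31088 ≈ -12972.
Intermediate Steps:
t = -4115
(-8858 + 21765/31088) + t = (-8858 + 21765/31088) - 4115 = -275355739/31088 - 4115 = -403282859/31088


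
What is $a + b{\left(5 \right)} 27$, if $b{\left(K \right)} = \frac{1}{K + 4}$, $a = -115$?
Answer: $-112$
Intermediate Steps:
$b{\left(K \right)} = \frac{1}{4 + K}$
$a + b{\left(5 \right)} 27 = -115 + \frac{1}{4 + 5} \cdot 27 = -115 + \frac{1}{9} \cdot 27 = -115 + 3 = -112$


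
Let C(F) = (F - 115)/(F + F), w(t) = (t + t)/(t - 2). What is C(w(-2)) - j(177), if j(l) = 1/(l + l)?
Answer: -20179/354 ≈ -57.003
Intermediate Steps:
w(t) = 2*t/(-2 + t) (w(t) = (2*t)/(-2 + t) = 2*t/(-2 + t))
C(F) = (-115 + F)/(2*F) (C(F) = (-115 + F)/((2*F)) = (-115 + F)*(1/(2*F)) = (-115 + F)/(2*F))
j(l) = 1/(2*l)
C(w(-2)) - j(177) = (-115 + 2*(-2)/(-2 - 2))/(2*((2*(-2)/(-2 - 2)))) - 1/(2*177) = (-115 + 2*(-2)/(-4))/(2*((2*(-2)/(-4)))) - 1/(2*177) = (-115 + 2*(-2)*(-¼))/(2*((2*(-2)*(-¼)))) - 1*1/354 = (½)*(-115 + 1)/1 - 1/354 = (½)*1*(-114) - 1/354 = -57 - 1/354 = -20179/354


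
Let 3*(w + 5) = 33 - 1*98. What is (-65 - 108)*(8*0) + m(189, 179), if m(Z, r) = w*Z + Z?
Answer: -4851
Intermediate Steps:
w = -80/3 (w = -5 + (33 - 1*98)/3 = -5 + (33 - 98)/3 = -5 + (1/3)*(-65) = -5 - 65/3 = -80/3 ≈ -26.667)
m(Z, r) = -77*Z/3 (m(Z, r) = -80*Z/3 + Z = -77*Z/3)
(-65 - 108)*(8*0) + m(189, 179) = (-65 - 108)*(8*0) - 77/3*189 = -173*0 - 4851 = 0 - 4851 = -4851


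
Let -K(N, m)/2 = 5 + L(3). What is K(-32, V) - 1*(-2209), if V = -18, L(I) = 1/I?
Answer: 6595/3 ≈ 2198.3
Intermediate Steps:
L(I) = 1/I
K(N, m) = -32/3 (K(N, m) = -2*(5 + 1/3) = -2*(5 + ⅓) = -2*16/3 = -32/3)
K(-32, V) - 1*(-2209) = -32/3 - 1*(-2209) = -32/3 + 2209 = 6595/3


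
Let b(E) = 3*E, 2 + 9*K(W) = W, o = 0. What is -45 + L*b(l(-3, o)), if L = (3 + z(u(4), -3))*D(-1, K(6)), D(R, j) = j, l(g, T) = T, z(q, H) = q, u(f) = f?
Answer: -45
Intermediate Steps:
K(W) = -2/9 + W/9
L = 28/9 (L = (3 + 4)*(-2/9 + (1/9)*6) = 7*(-2/9 + 2/3) = 7*(4/9) = 28/9 ≈ 3.1111)
-45 + L*b(l(-3, o)) = -45 + 28*(3*0)/9 = -45 + (28/9)*0 = -45 + 0 = -45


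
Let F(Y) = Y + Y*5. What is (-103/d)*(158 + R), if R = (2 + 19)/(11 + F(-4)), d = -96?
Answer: 209399/1248 ≈ 167.79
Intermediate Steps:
F(Y) = 6*Y (F(Y) = Y + 5*Y = 6*Y)
R = -21/13 (R = (2 + 19)/(11 + 6*(-4)) = 21/(11 - 24) = 21/(-13) = 21*(-1/13) = -21/13 ≈ -1.6154)
(-103/d)*(158 + R) = (-103/(-96))*(158 - 21/13) = -103*(-1/96)*(2033/13) = (103/96)*(2033/13) = 209399/1248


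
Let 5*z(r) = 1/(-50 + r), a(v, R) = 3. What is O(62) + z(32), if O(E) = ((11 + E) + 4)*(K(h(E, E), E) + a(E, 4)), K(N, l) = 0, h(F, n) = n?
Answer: 20789/90 ≈ 230.99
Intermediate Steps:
z(r) = 1/(5*(-50 + r))
O(E) = 45 + 3*E (O(E) = ((11 + E) + 4)*(0 + 3) = (15 + E)*3 = 45 + 3*E)
O(62) + z(32) = (45 + 3*62) + 1/(5*(-50 + 32)) = (45 + 186) + (1/5)/(-18) = 231 + (1/5)*(-1/18) = 231 - 1/90 = 20789/90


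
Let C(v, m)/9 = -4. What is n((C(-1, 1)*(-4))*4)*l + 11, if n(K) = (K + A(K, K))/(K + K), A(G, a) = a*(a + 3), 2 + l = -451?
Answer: -131359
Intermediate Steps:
l = -453 (l = -2 - 451 = -453)
C(v, m) = -36 (C(v, m) = 9*(-4) = -36)
A(G, a) = a*(3 + a)
n(K) = (K + K*(3 + K))/(2*K) (n(K) = (K + K*(3 + K))/(K + K) = (K + K*(3 + K))/((2*K)) = (K + K*(3 + K))*(1/(2*K)) = (K + K*(3 + K))/(2*K))
n((C(-1, 1)*(-4))*4)*l + 11 = (2 + (-36*(-4)*4)/2)*(-453) + 11 = (2 + (144*4)/2)*(-453) + 11 = (2 + (½)*576)*(-453) + 11 = (2 + 288)*(-453) + 11 = 290*(-453) + 11 = -131370 + 11 = -131359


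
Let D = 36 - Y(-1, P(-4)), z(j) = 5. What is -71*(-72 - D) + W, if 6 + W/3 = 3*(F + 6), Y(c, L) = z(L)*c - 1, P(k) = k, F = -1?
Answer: 8121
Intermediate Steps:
Y(c, L) = -1 + 5*c (Y(c, L) = 5*c - 1 = -1 + 5*c)
D = 42 (D = 36 - (-1 + 5*(-1)) = 36 - (-1 - 5) = 36 - 1*(-6) = 36 + 6 = 42)
W = 27 (W = -18 + 3*(3*(-1 + 6)) = -18 + 3*(3*5) = -18 + 3*15 = -18 + 45 = 27)
-71*(-72 - D) + W = -71*(-72 - 1*42) + 27 = -71*(-72 - 42) + 27 = -71*(-114) + 27 = 8094 + 27 = 8121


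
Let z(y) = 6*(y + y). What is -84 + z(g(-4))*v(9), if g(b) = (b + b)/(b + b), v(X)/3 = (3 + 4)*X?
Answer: 2184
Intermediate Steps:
v(X) = 21*X (v(X) = 3*((3 + 4)*X) = 3*(7*X) = 21*X)
g(b) = 1 (g(b) = (2*b)/((2*b)) = (2*b)*(1/(2*b)) = 1)
z(y) = 12*y (z(y) = 6*(2*y) = 12*y)
-84 + z(g(-4))*v(9) = -84 + (12*1)*(21*9) = -84 + 12*189 = -84 + 2268 = 2184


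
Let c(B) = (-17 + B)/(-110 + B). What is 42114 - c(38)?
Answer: 1010743/24 ≈ 42114.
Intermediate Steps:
c(B) = (-17 + B)/(-110 + B)
42114 - c(38) = 42114 - (-17 + 38)/(-110 + 38) = 42114 - 21/(-72) = 42114 - (-1)*21/72 = 42114 - 1*(-7/24) = 42114 + 7/24 = 1010743/24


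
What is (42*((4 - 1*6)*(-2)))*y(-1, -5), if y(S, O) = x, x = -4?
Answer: -672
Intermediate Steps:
y(S, O) = -4
(42*((4 - 1*6)*(-2)))*y(-1, -5) = (42*((4 - 1*6)*(-2)))*(-4) = (42*((4 - 6)*(-2)))*(-4) = (42*(-2*(-2)))*(-4) = (42*4)*(-4) = 168*(-4) = -672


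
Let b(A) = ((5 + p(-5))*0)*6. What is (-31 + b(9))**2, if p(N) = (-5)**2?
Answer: 961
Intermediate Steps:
p(N) = 25
b(A) = 0 (b(A) = ((5 + 25)*0)*6 = (30*0)*6 = 0*6 = 0)
(-31 + b(9))**2 = (-31 + 0)**2 = (-31)**2 = 961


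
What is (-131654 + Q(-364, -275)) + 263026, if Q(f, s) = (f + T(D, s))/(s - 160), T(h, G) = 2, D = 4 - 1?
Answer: 57147182/435 ≈ 1.3137e+5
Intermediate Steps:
D = 3
Q(f, s) = (2 + f)/(-160 + s) (Q(f, s) = (f + 2)/(s - 160) = (2 + f)/(-160 + s))
(-131654 + Q(-364, -275)) + 263026 = (-131654 + (2 - 364)/(-160 - 275)) + 263026 = (-131654 - 362/(-435)) + 263026 = (-131654 - 1/435*(-362)) + 263026 = (-131654 + 362/435) + 263026 = -57269128/435 + 263026 = 57147182/435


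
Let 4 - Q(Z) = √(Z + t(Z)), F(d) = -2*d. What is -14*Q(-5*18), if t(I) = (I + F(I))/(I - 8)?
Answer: -56 + 18*I*√55 ≈ -56.0 + 133.49*I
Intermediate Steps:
t(I) = -I/(-8 + I) (t(I) = (I - 2*I)/(I - 8) = (-I)/(-8 + I) = -I/(-8 + I))
Q(Z) = 4 - √(Z - Z/(-8 + Z))
-14*Q(-5*18) = -14*(4 - √((-5*18)*(-9 - 5*18)/(-8 - 5*18))) = -14*(4 - √(-90*(-9 - 90)/(-8 - 90))) = -14*(4 - √(-90*(-99)/(-98))) = -14*(4 - √(-90*(-1/98)*(-99))) = -14*(4 - √(-4455/49)) = -14*(4 - 9*I*√55/7) = -56 + 18*I*√55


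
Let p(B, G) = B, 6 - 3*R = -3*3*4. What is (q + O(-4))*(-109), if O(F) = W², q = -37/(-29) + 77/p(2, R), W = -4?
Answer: -352615/58 ≈ -6079.6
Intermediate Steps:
R = 14 (R = 2 - (-3*3)*4/3 = 2 - (-3)*4 = 2 - ⅓*(-36) = 2 + 12 = 14)
q = 2307/58 (q = -37/(-29) + 77/2 = -37*(-1/29) + 77*(½) = 37/29 + 77/2 = 2307/58 ≈ 39.776)
O(F) = 16 (O(F) = (-4)² = 16)
(q + O(-4))*(-109) = (2307/58 + 16)*(-109) = (3235/58)*(-109) = -352615/58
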